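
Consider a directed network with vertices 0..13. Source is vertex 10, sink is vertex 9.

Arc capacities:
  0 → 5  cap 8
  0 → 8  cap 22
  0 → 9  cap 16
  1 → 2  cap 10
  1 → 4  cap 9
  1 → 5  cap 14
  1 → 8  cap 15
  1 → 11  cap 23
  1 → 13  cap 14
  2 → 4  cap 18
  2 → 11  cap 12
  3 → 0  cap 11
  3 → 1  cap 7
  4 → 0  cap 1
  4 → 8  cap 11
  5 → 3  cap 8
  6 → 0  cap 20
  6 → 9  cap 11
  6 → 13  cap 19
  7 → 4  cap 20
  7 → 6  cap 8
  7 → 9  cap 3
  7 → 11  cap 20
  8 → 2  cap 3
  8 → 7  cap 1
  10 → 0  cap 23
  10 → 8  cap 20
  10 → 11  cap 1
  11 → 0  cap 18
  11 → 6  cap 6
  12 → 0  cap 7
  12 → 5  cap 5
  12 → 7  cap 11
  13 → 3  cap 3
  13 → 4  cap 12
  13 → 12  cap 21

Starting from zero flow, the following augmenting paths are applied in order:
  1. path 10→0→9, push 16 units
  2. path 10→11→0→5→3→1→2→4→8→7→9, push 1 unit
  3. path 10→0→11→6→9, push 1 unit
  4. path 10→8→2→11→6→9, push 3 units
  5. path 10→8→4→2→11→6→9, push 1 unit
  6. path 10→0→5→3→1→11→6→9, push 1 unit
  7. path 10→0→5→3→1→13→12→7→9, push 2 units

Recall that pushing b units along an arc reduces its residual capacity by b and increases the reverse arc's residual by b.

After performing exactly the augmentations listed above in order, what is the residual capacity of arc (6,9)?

after path 1 (10→0→9, push 16): res(6,9)=11
after path 2 (10→11→0→5→3→1→2→4→8→7→9, push 1): res(6,9)=11
after path 3 (10→0→11→6→9, push 1): res(6,9)=10
after path 4 (10→8→2→11→6→9, push 3): res(6,9)=7
after path 5 (10→8→4→2→11→6→9, push 1): res(6,9)=6
after path 6 (10→0→5→3→1→11→6→9, push 1): res(6,9)=5
after path 7 (10→0→5→3→1→13→12→7→9, push 2): res(6,9)=5

Residual capacity of (6,9): 5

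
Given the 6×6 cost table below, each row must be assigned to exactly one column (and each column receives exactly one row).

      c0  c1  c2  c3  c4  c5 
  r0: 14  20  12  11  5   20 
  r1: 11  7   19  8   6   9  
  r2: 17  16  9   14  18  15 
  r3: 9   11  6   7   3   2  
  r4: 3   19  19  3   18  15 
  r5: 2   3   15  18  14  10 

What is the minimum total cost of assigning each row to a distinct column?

optimal assignment: row0→col4 (cost 5), row1→col1 (cost 7), row2→col2 (cost 9), row3→col5 (cost 2), row4→col3 (cost 3), row5→col0 (cost 2)
total = 5 + 7 + 9 + 2 + 3 + 2 = 28

Minimum assignment cost: 28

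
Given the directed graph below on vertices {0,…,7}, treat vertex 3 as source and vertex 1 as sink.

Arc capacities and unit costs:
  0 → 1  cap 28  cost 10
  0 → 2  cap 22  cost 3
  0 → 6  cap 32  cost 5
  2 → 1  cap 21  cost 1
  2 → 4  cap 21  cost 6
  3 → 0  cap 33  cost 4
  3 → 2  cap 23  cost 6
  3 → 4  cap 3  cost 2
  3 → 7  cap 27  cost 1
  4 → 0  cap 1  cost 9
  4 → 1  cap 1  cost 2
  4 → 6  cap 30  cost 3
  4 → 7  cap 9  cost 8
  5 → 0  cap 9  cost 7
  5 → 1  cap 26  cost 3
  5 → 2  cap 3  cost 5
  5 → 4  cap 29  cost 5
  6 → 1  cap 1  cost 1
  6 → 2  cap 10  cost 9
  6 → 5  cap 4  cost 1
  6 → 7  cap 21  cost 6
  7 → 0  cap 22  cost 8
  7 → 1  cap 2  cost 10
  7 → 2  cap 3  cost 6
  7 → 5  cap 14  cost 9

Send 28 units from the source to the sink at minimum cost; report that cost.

Minimum cost for 28 units: 214

shortest-cost path #1: 3→4→1 push 1 @ unit cost 4 (adds 4)
shortest-cost path #2: 3→4→6→1 push 1 @ unit cost 6 (adds 6)
shortest-cost path #3: 3→2→1 push 21 @ unit cost 7 (adds 147)
shortest-cost path #4: 3→4→6→5→1 push 1 @ unit cost 9 (adds 9)
shortest-cost path #5: 3→7→1 push 2 @ unit cost 11 (adds 22)
shortest-cost path #6: 3→7→5→1 push 2 @ unit cost 13 (adds 26)
total cost = 214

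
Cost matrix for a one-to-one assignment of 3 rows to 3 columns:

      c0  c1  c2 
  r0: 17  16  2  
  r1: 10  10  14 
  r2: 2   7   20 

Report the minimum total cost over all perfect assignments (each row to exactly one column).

optimal assignment: row0→col2 (cost 2), row1→col1 (cost 10), row2→col0 (cost 2)
total = 2 + 10 + 2 = 14

Minimum assignment cost: 14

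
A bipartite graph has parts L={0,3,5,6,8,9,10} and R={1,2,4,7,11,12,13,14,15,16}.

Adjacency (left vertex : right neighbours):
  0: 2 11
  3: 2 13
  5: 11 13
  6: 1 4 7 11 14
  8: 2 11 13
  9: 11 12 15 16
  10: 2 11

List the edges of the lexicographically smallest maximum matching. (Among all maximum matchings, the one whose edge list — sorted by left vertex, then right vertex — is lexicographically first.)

|M| = 5 (so the lex-smallest maximum matching has 5 edges)
process left vertices in ascending order; for each, take the smallest-labelled available neighbour that still permits 5 edges overall, or leave it unmatched if none does
lex-smallest matching: {0-2, 3-13, 5-11, 6-1, 9-12}

Lex-smallest maximum matching: {(0,2), (3,13), (5,11), (6,1), (9,12)}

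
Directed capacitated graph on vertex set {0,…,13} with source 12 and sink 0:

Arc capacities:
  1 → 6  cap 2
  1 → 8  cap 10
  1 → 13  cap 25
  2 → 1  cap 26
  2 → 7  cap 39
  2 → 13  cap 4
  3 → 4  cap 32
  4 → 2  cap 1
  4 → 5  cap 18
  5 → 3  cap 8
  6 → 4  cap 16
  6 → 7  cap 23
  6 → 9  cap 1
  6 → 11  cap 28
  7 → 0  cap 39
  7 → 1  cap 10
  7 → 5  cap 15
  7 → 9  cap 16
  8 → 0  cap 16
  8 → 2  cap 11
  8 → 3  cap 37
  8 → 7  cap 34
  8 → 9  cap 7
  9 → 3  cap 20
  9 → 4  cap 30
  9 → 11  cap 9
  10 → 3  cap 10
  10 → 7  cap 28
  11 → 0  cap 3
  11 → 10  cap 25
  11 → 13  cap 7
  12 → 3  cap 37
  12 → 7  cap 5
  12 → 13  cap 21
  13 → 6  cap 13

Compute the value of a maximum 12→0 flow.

augment #1: 12→7→0 bottleneck 5, total now 5
augment #2: 12→13→6→7→0 bottleneck 13, total now 18
augment #3: 12→3→4→2→7→0 bottleneck 1, total now 19

Maximum flow value: 19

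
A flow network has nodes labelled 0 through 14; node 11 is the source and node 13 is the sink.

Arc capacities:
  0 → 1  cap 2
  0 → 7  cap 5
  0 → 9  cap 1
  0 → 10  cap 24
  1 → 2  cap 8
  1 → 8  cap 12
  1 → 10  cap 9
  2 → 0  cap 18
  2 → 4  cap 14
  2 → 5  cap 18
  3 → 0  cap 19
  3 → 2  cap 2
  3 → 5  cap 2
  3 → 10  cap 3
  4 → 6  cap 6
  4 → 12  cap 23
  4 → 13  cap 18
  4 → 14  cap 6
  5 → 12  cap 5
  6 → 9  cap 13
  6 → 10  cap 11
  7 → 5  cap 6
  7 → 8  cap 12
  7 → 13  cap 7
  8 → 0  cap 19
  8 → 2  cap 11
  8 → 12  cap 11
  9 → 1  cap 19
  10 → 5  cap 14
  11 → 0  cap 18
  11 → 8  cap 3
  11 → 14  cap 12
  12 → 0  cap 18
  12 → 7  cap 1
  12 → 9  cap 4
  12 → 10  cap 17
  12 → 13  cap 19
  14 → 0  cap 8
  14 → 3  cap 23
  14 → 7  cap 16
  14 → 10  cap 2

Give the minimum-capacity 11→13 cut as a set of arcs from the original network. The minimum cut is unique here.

augment #1: 11→0→7→13 push 5
augment #2: 11→8→12→13 push 3
augment #3: 11→14→7→13 push 2
augment #4: 11→0→1→2→4→13 push 2
augment #5: 11→0→10→5→12→13 push 5
augment #6: 11→14→3→2→4→13 push 2
augment #7: 11→14→7→8→12→13 push 8
augment #8: 11→0→9→1→2→4→13 push 1
max flow = 28; residual-reachable set from 11 gives S-side
cut edges (S→T): {(0,1), (0,7), (0,9), (5,12), (11,8), (11,14)} total cap 28

Min-cut arcs: {(0,1), (0,7), (0,9), (5,12), (11,8), (11,14)} (total capacity 28)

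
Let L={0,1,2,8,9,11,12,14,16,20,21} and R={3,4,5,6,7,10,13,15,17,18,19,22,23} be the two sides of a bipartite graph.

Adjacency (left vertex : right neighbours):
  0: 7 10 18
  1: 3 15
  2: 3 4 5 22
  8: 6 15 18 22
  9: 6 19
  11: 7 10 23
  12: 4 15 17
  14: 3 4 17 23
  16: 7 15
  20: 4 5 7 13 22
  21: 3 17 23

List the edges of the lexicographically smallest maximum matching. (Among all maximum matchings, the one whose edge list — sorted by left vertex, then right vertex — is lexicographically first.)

Lex-smallest maximum matching: {(0,7), (1,3), (2,5), (8,6), (9,19), (11,10), (12,4), (14,17), (16,15), (20,13), (21,23)}

|M| = 11 (so the lex-smallest maximum matching has 11 edges)
process left vertices in ascending order; for each, take the smallest-labelled available neighbour that still permits 11 edges overall, or leave it unmatched if none does
lex-smallest matching: {0-7, 1-3, 2-5, 8-6, 9-19, 11-10, 12-4, 14-17, 16-15, 20-13, 21-23}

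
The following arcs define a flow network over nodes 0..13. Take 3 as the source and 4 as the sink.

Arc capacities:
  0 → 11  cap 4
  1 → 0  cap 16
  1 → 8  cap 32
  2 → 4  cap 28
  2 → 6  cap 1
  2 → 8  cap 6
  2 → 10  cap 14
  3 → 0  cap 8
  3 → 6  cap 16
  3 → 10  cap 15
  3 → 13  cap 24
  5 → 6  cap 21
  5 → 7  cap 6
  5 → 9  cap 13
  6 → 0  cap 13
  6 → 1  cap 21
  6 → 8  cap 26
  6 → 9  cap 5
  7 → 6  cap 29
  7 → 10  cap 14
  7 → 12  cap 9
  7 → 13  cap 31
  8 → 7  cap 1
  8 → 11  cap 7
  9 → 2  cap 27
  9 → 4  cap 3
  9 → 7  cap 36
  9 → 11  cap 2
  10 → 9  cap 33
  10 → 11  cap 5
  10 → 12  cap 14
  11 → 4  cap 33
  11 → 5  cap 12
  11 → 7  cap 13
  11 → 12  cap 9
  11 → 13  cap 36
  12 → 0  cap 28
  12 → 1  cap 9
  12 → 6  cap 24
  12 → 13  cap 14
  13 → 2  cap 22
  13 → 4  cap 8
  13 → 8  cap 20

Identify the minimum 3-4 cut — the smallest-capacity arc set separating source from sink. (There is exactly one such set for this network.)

augment #1: 3→13→4 push 8
augment #2: 3→0→11→4 push 4
augment #3: 3→6→9→4 push 3
augment #4: 3→10→11→4 push 5
augment #5: 3→13→2→4 push 16
augment #6: 3→6→8→11→4 push 7
augment #7: 3→6→9→2→4 push 2
augment #8: 3→10→9→2→4 push 10
augment #9: 3→6→8→7→10→9→11→4 push 1
max flow = 56; residual-reachable set from 3 gives S-side
cut edges (S→T): {(0,11), (3,10), (3,13), (6,9), (8,7), (8,11)} total cap 56

Min-cut arcs: {(0,11), (3,10), (3,13), (6,9), (8,7), (8,11)} (total capacity 56)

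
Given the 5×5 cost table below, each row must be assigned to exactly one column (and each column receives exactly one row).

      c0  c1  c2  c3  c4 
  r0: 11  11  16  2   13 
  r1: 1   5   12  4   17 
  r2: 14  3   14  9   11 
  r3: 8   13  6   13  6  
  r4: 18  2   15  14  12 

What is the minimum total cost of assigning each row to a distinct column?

Minimum assignment cost: 22

optimal assignment: row0→col3 (cost 2), row1→col0 (cost 1), row2→col4 (cost 11), row3→col2 (cost 6), row4→col1 (cost 2)
total = 2 + 1 + 11 + 6 + 2 = 22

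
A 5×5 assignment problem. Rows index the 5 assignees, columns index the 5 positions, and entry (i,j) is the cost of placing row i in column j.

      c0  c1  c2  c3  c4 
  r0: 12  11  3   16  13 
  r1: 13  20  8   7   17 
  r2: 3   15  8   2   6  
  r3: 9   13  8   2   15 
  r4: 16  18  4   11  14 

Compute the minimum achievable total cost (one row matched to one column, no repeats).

Minimum assignment cost: 36

optimal assignment: row0→col1 (cost 11), row1→col0 (cost 13), row2→col4 (cost 6), row3→col3 (cost 2), row4→col2 (cost 4)
total = 11 + 13 + 6 + 2 + 4 = 36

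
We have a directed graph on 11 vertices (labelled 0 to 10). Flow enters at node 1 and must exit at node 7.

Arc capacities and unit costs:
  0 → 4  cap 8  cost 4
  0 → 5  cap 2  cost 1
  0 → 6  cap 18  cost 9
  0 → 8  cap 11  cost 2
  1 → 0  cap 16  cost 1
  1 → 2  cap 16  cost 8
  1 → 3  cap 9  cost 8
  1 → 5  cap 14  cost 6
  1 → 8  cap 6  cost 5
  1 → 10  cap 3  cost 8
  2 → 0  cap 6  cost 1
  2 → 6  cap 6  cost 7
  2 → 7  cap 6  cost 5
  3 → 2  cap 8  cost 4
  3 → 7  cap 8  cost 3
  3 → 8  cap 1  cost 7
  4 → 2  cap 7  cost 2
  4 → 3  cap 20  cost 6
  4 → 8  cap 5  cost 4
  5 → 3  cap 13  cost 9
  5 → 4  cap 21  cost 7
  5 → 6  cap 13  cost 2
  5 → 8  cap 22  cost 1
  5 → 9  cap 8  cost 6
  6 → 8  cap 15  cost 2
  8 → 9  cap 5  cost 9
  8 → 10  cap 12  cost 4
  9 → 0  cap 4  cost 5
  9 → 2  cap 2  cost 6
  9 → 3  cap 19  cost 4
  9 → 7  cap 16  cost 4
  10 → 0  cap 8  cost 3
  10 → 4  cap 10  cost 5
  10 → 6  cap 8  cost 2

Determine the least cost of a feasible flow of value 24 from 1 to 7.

Minimum cost for 24 units: 312

shortest-cost path #1: 1→3→7 push 8 @ unit cost 11 (adds 88)
shortest-cost path #2: 1→0→5→9→7 push 2 @ unit cost 12 (adds 24)
shortest-cost path #3: 1→0→4→2→7 push 6 @ unit cost 12 (adds 72)
shortest-cost path #4: 1→5→9→7 push 6 @ unit cost 16 (adds 96)
shortest-cost path #5: 1→0→8→9→7 push 2 @ unit cost 16 (adds 32)
total cost = 312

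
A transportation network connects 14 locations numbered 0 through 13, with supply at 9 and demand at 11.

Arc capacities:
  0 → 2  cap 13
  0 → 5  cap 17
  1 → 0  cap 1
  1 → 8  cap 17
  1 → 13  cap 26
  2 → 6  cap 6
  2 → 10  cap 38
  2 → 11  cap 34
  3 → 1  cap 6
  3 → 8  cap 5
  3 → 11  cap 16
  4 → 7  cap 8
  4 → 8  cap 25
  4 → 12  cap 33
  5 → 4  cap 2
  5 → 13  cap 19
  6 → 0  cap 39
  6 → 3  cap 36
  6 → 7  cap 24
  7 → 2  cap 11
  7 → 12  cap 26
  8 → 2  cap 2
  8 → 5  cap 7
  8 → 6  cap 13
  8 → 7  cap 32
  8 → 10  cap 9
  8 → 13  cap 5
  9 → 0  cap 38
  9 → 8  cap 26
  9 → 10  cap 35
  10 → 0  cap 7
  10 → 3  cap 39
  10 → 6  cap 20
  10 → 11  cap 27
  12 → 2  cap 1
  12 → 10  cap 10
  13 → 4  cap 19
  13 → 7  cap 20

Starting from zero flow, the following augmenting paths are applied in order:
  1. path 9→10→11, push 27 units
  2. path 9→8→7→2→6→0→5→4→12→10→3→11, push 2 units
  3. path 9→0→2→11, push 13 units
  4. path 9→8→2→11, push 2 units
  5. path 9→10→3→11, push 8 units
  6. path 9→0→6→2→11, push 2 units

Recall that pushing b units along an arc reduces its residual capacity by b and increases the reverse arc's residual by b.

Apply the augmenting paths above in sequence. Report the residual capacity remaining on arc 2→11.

Residual capacity of (2,11): 17

after path 1 (9→10→11, push 27): res(2,11)=34
after path 2 (9→8→7→2→6→0→5→4→12→10→3→11, push 2): res(2,11)=34
after path 3 (9→0→2→11, push 13): res(2,11)=21
after path 4 (9→8→2→11, push 2): res(2,11)=19
after path 5 (9→10→3→11, push 8): res(2,11)=19
after path 6 (9→0→6→2→11, push 2): res(2,11)=17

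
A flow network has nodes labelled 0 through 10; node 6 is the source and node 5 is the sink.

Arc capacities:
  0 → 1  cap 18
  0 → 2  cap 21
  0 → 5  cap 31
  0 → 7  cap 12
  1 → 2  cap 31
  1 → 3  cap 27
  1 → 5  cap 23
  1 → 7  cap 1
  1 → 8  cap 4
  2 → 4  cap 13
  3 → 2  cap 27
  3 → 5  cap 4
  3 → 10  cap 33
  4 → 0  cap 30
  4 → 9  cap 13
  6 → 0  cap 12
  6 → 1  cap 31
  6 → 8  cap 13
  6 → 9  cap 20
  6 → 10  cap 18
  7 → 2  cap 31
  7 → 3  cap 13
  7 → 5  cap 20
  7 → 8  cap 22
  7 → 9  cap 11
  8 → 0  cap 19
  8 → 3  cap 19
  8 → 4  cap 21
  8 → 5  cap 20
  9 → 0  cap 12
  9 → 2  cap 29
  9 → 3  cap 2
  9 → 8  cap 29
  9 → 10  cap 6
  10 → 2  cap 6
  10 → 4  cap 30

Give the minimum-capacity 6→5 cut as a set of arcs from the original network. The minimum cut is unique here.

augment #1: 6→0→5 push 12
augment #2: 6→1→5 push 23
augment #3: 6→8→5 push 13
augment #4: 6→1→3→5 push 4
augment #5: 6→1→7→5 push 1
augment #6: 6→1→8→5 push 3
augment #7: 6→9→0→5 push 12
augment #8: 6→9→8→5 push 4
augment #9: 6→9→8→0→5 push 4
augment #10: 6→10→4→0→5 push 3
augment #11: 6→10→4→0→7→5 push 12
max flow = 91; residual-reachable set from 6 gives S-side
cut edges (S→T): {(0,5), (0,7), (1,5), (1,7), (3,5), (8,5)} total cap 91

Min-cut arcs: {(0,5), (0,7), (1,5), (1,7), (3,5), (8,5)} (total capacity 91)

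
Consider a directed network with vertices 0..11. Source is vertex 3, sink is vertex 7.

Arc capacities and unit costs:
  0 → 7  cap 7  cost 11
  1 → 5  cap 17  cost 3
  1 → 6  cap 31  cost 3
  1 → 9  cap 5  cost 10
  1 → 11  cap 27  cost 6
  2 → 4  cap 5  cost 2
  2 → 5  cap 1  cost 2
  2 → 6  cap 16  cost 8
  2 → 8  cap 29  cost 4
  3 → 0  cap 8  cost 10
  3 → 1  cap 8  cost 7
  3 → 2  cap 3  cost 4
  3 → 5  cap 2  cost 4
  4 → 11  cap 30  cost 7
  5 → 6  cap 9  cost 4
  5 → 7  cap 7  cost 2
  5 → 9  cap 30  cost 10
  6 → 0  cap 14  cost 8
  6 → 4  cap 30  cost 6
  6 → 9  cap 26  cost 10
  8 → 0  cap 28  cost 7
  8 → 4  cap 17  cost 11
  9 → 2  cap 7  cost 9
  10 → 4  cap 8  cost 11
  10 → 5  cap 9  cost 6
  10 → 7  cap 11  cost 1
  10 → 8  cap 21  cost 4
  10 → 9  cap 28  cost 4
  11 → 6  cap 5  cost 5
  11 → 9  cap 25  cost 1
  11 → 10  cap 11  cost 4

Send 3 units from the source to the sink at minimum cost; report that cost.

shortest-cost path #1: 3→5→7 push 2 @ unit cost 6 (adds 12)
shortest-cost path #2: 3→2→5→7 push 1 @ unit cost 8 (adds 8)
total cost = 20

Minimum cost for 3 units: 20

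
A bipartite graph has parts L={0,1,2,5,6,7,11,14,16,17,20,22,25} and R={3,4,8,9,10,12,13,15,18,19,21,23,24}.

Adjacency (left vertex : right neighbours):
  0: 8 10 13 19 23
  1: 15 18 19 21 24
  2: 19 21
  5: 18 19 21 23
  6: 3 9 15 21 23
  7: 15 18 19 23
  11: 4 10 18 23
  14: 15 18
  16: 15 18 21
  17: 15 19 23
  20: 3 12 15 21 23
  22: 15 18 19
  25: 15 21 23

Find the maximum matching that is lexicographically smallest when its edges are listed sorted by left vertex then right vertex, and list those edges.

|M| = 10 (so the lex-smallest maximum matching has 10 edges)
process left vertices in ascending order; for each, take the smallest-labelled available neighbour that still permits 10 edges overall, or leave it unmatched if none does
lex-smallest matching: {0-8, 1-24, 2-19, 5-18, 6-3, 7-15, 11-4, 16-21, 17-23, 20-12}

Lex-smallest maximum matching: {(0,8), (1,24), (2,19), (5,18), (6,3), (7,15), (11,4), (16,21), (17,23), (20,12)}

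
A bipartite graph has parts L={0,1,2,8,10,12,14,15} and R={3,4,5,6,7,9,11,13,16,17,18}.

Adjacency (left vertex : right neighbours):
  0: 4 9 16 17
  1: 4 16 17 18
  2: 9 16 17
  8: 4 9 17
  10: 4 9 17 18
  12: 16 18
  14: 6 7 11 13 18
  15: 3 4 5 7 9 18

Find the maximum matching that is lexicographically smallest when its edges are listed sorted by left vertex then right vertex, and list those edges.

|M| = 7 (so the lex-smallest maximum matching has 7 edges)
process left vertices in ascending order; for each, take the smallest-labelled available neighbour that still permits 7 edges overall, or leave it unmatched if none does
lex-smallest matching: {0-4, 1-16, 2-9, 8-17, 10-18, 14-6, 15-3}

Lex-smallest maximum matching: {(0,4), (1,16), (2,9), (8,17), (10,18), (14,6), (15,3)}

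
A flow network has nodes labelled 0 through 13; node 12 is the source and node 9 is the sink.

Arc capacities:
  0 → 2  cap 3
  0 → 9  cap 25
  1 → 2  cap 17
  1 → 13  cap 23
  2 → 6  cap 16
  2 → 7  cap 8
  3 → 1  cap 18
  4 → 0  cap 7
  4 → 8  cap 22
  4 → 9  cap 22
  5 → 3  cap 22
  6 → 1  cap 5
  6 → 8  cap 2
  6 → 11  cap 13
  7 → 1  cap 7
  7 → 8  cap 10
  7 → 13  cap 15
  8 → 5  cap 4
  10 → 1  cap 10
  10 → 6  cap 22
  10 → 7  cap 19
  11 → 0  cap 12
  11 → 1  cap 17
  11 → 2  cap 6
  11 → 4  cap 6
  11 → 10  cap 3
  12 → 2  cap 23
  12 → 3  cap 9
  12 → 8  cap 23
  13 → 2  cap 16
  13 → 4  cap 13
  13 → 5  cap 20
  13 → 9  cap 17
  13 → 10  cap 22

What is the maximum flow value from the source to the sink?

augment #1: 12→2→7→13→9 bottleneck 8, total now 8
augment #2: 12→3→1→13→9 bottleneck 9, total now 17
augment #3: 12→2→6→11→0→9 bottleneck 12, total now 29
augment #4: 12→2→6→11→4→9 bottleneck 1, total now 30
augment #5: 12→2→6→1→13→4→9 bottleneck 2, total now 32
augment #6: 12→8→5→3→1→13→4→9 bottleneck 4, total now 36

Maximum flow value: 36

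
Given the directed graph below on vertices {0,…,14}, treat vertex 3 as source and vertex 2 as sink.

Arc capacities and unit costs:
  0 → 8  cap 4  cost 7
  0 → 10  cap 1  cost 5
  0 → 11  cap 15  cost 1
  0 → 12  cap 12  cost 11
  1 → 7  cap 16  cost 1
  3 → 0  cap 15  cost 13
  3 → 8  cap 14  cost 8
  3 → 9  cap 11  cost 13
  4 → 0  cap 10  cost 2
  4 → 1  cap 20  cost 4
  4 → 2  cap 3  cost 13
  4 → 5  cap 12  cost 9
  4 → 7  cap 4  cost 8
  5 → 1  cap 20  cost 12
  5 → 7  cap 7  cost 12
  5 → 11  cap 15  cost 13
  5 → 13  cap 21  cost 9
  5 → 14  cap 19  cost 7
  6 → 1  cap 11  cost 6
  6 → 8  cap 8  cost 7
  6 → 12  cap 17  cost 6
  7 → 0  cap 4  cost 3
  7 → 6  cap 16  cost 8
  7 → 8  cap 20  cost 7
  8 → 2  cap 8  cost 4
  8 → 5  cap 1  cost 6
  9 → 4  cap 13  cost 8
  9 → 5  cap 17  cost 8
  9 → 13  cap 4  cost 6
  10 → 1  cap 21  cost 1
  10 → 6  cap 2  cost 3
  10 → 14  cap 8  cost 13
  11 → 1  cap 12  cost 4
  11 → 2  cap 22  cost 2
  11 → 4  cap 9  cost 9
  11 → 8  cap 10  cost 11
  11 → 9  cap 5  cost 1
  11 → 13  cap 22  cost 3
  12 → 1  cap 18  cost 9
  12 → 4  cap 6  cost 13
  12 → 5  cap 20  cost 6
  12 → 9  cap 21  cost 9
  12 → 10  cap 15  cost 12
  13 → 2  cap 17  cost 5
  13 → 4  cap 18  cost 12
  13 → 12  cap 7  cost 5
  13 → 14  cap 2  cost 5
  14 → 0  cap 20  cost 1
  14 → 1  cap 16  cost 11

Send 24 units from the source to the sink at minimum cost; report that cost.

shortest-cost path #1: 3→8→2 push 8 @ unit cost 12 (adds 96)
shortest-cost path #2: 3→0→11→2 push 15 @ unit cost 16 (adds 240)
shortest-cost path #3: 3→9→13→2 push 1 @ unit cost 24 (adds 24)
total cost = 360

Minimum cost for 24 units: 360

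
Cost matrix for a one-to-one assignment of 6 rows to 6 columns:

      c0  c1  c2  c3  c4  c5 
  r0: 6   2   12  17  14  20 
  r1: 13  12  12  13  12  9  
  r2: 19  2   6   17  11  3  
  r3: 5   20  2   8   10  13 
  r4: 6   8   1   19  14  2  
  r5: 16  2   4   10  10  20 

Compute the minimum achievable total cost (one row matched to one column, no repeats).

optimal assignment: row0→col0 (cost 6), row1→col4 (cost 12), row2→col5 (cost 3), row3→col3 (cost 8), row4→col2 (cost 1), row5→col1 (cost 2)
total = 6 + 12 + 3 + 8 + 1 + 2 = 32

Minimum assignment cost: 32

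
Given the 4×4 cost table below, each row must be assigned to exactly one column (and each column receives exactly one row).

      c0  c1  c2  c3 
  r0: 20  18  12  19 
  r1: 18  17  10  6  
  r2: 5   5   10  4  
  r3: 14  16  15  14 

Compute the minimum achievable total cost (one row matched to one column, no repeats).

optimal assignment: row0→col2 (cost 12), row1→col3 (cost 6), row2→col1 (cost 5), row3→col0 (cost 14)
total = 12 + 6 + 5 + 14 = 37

Minimum assignment cost: 37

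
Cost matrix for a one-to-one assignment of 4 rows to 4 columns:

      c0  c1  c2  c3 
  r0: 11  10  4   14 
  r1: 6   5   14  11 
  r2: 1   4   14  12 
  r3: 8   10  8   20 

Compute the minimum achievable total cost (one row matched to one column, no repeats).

Minimum assignment cost: 26

optimal assignment: row0→col2 (cost 4), row1→col3 (cost 11), row2→col0 (cost 1), row3→col1 (cost 10)
total = 4 + 11 + 1 + 10 = 26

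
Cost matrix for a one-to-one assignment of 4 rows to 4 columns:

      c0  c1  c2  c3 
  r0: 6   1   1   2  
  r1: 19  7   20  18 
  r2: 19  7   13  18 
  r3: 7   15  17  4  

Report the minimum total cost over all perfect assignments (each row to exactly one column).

optimal assignment: row0→col3 (cost 2), row1→col1 (cost 7), row2→col2 (cost 13), row3→col0 (cost 7)
total = 2 + 7 + 13 + 7 = 29

Minimum assignment cost: 29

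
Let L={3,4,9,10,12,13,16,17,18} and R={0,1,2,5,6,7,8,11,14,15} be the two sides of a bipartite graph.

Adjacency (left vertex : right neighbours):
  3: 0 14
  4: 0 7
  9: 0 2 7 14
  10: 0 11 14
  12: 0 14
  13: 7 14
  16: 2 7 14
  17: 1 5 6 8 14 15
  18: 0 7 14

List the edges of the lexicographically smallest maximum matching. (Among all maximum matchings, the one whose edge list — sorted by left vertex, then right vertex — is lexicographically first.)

Lex-smallest maximum matching: {(3,0), (4,7), (9,2), (10,11), (12,14), (17,1)}

|M| = 6 (so the lex-smallest maximum matching has 6 edges)
process left vertices in ascending order; for each, take the smallest-labelled available neighbour that still permits 6 edges overall, or leave it unmatched if none does
lex-smallest matching: {3-0, 4-7, 9-2, 10-11, 12-14, 17-1}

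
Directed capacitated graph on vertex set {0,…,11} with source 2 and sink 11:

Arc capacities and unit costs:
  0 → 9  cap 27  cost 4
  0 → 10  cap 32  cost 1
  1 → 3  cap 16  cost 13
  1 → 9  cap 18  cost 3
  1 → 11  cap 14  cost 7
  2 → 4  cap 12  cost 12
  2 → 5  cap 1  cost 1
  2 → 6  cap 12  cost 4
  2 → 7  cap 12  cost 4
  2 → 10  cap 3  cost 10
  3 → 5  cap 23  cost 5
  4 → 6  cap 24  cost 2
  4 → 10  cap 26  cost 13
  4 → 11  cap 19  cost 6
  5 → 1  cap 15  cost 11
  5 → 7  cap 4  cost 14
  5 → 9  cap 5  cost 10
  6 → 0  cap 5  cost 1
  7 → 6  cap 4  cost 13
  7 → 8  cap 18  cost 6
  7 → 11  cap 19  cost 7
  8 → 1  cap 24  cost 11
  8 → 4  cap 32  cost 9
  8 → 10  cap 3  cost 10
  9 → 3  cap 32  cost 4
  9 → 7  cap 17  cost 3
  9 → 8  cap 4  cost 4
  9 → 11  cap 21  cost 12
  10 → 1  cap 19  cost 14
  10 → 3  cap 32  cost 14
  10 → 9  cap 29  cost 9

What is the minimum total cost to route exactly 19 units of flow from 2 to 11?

Minimum cost for 19 units: 258

shortest-cost path #1: 2→7→11 push 12 @ unit cost 11 (adds 132)
shortest-cost path #2: 2→4→11 push 7 @ unit cost 18 (adds 126)
total cost = 258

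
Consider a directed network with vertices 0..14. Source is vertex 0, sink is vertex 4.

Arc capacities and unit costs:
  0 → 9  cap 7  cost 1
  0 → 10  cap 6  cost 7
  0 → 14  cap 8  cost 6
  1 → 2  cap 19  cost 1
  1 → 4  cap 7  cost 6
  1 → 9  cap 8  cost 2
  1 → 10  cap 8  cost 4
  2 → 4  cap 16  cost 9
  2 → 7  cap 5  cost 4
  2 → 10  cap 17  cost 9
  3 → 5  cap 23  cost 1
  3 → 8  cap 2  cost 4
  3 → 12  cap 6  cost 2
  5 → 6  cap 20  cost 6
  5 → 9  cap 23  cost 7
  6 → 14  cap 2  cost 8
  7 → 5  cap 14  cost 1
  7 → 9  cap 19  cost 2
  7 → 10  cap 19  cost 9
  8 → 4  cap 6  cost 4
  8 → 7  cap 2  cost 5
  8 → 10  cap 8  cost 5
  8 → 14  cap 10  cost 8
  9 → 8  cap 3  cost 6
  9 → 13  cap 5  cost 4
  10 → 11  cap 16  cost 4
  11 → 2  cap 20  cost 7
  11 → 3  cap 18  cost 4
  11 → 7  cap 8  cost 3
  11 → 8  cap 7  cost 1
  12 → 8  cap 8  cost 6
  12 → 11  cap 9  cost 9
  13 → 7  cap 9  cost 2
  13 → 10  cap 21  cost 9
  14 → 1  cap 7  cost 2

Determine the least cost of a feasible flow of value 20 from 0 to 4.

shortest-cost path #1: 0→9→8→4 push 3 @ unit cost 11 (adds 33)
shortest-cost path #2: 0→14→1→4 push 7 @ unit cost 14 (adds 98)
shortest-cost path #3: 0→10→11→8→4 push 3 @ unit cost 16 (adds 48)
shortest-cost path #4: 0→10→11→2→4 push 3 @ unit cost 27 (adds 81)
shortest-cost path #5: 0→9→13→10→11→2→4 push 4 @ unit cost 34 (adds 136)
total cost = 396

Minimum cost for 20 units: 396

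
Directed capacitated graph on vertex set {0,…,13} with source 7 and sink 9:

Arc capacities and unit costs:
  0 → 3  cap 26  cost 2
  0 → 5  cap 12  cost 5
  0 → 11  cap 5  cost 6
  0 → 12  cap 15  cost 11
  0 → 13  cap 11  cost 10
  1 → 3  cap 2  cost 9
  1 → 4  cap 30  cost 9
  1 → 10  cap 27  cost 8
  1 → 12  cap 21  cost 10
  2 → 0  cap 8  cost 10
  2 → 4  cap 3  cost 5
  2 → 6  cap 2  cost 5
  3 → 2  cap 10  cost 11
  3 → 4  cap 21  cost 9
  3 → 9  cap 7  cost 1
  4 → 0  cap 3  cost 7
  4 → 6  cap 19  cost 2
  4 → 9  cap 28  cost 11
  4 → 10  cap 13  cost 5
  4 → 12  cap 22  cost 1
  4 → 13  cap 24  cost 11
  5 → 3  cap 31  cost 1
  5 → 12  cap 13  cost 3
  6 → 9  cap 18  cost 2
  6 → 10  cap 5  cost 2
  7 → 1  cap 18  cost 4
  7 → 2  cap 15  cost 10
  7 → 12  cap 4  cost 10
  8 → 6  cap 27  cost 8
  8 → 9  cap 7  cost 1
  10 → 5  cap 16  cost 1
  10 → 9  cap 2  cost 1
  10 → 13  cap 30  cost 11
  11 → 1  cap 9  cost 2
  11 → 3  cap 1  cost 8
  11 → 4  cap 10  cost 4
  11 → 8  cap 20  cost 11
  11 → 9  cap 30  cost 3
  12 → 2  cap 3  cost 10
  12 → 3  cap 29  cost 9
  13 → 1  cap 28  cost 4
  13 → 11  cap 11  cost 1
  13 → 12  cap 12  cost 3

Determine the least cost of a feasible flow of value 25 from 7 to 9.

shortest-cost path #1: 7→1→10→9 push 2 @ unit cost 13 (adds 26)
shortest-cost path #2: 7→1→3→9 push 2 @ unit cost 14 (adds 28)
shortest-cost path #3: 7→1→10→5→3→9 push 5 @ unit cost 15 (adds 75)
shortest-cost path #4: 7→2→6→9 push 2 @ unit cost 17 (adds 34)
shortest-cost path #5: 7→1→4→6→9 push 9 @ unit cost 17 (adds 153)
shortest-cost path #6: 7→2→4→6→9 push 3 @ unit cost 19 (adds 57)
shortest-cost path #7: 7→12→3→5→10→1→4→6→9 push 2 @ unit cost 22 (adds 44)
total cost = 417

Minimum cost for 25 units: 417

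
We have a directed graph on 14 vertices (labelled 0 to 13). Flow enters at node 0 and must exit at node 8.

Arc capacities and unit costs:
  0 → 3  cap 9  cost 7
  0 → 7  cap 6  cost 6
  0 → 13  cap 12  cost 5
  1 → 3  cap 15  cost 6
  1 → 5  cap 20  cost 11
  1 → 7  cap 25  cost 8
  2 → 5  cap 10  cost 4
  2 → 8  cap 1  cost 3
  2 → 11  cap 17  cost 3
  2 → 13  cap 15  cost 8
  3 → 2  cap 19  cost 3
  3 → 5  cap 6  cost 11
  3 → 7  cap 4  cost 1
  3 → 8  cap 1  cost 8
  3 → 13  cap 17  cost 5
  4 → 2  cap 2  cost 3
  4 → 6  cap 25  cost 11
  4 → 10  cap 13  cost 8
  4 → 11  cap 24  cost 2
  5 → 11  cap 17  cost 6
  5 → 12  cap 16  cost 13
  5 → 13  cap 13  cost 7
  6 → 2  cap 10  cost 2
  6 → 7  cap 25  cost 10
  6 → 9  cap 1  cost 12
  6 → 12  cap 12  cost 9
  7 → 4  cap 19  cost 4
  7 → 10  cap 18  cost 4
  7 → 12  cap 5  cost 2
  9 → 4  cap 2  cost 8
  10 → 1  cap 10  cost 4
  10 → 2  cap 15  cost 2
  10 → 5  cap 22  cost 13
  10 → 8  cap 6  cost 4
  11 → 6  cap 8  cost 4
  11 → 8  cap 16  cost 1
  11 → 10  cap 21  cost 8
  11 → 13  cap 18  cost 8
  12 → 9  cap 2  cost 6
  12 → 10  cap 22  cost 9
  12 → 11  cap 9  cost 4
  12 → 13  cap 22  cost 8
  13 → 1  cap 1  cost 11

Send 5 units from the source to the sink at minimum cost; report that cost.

Minimum cost for 5 units: 65

shortest-cost path #1: 0→3→2→8 push 1 @ unit cost 13 (adds 13)
shortest-cost path #2: 0→7→12→11→8 push 4 @ unit cost 13 (adds 52)
total cost = 65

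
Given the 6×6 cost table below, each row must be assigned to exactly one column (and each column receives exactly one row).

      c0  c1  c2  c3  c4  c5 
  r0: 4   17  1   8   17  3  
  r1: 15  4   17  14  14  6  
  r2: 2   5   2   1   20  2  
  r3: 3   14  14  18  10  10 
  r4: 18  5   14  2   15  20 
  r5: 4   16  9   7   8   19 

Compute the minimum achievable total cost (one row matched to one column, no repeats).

Minimum assignment cost: 20

optimal assignment: row0→col2 (cost 1), row1→col1 (cost 4), row2→col5 (cost 2), row3→col0 (cost 3), row4→col3 (cost 2), row5→col4 (cost 8)
total = 1 + 4 + 2 + 3 + 2 + 8 = 20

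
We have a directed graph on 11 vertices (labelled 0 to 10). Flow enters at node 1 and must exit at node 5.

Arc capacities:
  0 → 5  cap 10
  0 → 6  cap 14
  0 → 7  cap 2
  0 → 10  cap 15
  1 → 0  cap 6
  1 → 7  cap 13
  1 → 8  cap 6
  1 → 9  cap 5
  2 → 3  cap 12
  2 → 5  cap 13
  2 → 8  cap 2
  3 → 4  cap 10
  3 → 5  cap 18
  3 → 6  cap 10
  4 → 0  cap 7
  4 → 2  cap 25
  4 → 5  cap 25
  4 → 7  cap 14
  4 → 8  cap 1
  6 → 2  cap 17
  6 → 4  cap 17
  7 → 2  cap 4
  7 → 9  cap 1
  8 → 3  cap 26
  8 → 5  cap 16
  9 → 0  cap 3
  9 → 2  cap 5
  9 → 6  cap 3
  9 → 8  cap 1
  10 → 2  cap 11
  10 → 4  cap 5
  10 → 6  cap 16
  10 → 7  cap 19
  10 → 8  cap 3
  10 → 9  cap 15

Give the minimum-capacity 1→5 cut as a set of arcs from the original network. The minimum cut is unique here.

Min-cut arcs: {(1,0), (1,8), (1,9), (7,2), (7,9)} (total capacity 22)

augment #1: 1→0→5 push 6
augment #2: 1→8→5 push 6
augment #3: 1→7→2→5 push 4
augment #4: 1→9→0→5 push 3
augment #5: 1→9→2→5 push 2
augment #6: 1→7→9→2→5 push 1
max flow = 22; residual-reachable set from 1 gives S-side
cut edges (S→T): {(1,0), (1,8), (1,9), (7,2), (7,9)} total cap 22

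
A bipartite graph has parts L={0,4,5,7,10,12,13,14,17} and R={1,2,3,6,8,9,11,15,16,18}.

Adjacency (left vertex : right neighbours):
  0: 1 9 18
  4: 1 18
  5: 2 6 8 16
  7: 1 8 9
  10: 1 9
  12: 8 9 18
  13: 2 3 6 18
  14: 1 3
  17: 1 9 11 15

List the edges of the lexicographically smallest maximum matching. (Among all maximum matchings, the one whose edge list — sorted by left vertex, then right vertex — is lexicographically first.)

Lex-smallest maximum matching: {(0,1), (4,18), (5,2), (7,8), (10,9), (13,6), (14,3), (17,11)}

|M| = 8 (so the lex-smallest maximum matching has 8 edges)
process left vertices in ascending order; for each, take the smallest-labelled available neighbour that still permits 8 edges overall, or leave it unmatched if none does
lex-smallest matching: {0-1, 4-18, 5-2, 7-8, 10-9, 13-6, 14-3, 17-11}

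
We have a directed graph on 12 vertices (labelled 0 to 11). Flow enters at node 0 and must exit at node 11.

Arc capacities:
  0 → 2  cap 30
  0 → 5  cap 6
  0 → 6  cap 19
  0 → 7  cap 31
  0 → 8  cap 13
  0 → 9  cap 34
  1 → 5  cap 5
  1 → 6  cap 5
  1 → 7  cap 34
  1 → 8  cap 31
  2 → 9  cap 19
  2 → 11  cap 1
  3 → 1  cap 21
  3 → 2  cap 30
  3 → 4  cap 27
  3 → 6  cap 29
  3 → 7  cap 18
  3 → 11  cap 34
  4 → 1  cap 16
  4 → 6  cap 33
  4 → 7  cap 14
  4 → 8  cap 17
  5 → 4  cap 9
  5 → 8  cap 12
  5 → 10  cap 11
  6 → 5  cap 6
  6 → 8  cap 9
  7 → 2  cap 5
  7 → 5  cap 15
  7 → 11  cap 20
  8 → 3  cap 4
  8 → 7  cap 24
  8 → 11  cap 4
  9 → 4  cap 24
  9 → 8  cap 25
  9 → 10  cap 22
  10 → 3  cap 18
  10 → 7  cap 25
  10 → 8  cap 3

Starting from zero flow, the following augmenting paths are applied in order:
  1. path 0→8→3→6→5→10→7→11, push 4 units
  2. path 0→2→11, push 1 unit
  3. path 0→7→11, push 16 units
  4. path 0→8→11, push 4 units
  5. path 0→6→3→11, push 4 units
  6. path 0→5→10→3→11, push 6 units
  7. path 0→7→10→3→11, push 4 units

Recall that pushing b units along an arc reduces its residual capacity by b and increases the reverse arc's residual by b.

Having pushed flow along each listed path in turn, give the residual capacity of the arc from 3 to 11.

after path 1 (0→8→3→6→5→10→7→11, push 4): res(3,11)=34
after path 2 (0→2→11, push 1): res(3,11)=34
after path 3 (0→7→11, push 16): res(3,11)=34
after path 4 (0→8→11, push 4): res(3,11)=34
after path 5 (0→6→3→11, push 4): res(3,11)=30
after path 6 (0→5→10→3→11, push 6): res(3,11)=24
after path 7 (0→7→10→3→11, push 4): res(3,11)=20

Residual capacity of (3,11): 20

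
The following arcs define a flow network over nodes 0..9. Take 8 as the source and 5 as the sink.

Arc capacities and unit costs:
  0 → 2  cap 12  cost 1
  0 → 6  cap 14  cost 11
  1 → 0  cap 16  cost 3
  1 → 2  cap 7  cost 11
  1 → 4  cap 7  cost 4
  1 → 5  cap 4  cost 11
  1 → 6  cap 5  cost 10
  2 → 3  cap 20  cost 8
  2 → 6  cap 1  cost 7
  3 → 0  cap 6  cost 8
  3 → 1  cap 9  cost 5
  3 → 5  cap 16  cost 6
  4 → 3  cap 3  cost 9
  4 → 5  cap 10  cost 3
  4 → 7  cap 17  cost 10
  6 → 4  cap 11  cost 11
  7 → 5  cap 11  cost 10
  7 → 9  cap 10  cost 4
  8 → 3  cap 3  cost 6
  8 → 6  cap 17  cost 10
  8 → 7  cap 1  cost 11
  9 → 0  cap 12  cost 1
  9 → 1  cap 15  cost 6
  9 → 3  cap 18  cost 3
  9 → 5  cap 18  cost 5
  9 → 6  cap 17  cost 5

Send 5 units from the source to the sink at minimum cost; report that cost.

Minimum cost for 5 units: 80

shortest-cost path #1: 8→3→5 push 3 @ unit cost 12 (adds 36)
shortest-cost path #2: 8→7→9→5 push 1 @ unit cost 20 (adds 20)
shortest-cost path #3: 8→6→4→5 push 1 @ unit cost 24 (adds 24)
total cost = 80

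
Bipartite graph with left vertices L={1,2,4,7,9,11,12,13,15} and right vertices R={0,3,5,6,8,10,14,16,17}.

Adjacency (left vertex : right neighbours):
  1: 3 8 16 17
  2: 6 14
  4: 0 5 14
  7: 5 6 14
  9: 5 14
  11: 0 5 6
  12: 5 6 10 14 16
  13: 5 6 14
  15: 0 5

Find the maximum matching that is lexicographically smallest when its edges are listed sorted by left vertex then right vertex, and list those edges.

Lex-smallest maximum matching: {(1,3), (2,6), (4,0), (7,5), (9,14), (12,10)}

|M| = 6 (so the lex-smallest maximum matching has 6 edges)
process left vertices in ascending order; for each, take the smallest-labelled available neighbour that still permits 6 edges overall, or leave it unmatched if none does
lex-smallest matching: {1-3, 2-6, 4-0, 7-5, 9-14, 12-10}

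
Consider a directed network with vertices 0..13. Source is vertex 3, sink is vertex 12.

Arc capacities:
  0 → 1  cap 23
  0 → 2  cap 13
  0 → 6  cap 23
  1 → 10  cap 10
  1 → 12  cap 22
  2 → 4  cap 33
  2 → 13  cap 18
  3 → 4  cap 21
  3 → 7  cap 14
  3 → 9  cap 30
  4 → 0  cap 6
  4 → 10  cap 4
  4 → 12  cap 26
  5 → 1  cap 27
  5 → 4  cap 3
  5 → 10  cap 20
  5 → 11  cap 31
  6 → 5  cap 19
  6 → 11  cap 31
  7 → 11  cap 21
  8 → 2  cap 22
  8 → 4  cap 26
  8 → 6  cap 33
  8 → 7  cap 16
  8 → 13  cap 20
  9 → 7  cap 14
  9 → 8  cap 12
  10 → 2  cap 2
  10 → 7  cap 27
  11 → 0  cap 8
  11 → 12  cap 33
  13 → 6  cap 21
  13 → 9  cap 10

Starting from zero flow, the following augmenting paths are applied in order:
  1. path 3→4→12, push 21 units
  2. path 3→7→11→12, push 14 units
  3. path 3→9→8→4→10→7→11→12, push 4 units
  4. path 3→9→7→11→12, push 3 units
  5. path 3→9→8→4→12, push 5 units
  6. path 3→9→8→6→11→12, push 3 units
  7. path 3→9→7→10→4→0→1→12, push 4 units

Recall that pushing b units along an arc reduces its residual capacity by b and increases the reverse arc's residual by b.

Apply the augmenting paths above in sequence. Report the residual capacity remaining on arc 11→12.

Residual capacity of (11,12): 9

after path 1 (3→4→12, push 21): res(11,12)=33
after path 2 (3→7→11→12, push 14): res(11,12)=19
after path 3 (3→9→8→4→10→7→11→12, push 4): res(11,12)=15
after path 4 (3→9→7→11→12, push 3): res(11,12)=12
after path 5 (3→9→8→4→12, push 5): res(11,12)=12
after path 6 (3→9→8→6→11→12, push 3): res(11,12)=9
after path 7 (3→9→7→10→4→0→1→12, push 4): res(11,12)=9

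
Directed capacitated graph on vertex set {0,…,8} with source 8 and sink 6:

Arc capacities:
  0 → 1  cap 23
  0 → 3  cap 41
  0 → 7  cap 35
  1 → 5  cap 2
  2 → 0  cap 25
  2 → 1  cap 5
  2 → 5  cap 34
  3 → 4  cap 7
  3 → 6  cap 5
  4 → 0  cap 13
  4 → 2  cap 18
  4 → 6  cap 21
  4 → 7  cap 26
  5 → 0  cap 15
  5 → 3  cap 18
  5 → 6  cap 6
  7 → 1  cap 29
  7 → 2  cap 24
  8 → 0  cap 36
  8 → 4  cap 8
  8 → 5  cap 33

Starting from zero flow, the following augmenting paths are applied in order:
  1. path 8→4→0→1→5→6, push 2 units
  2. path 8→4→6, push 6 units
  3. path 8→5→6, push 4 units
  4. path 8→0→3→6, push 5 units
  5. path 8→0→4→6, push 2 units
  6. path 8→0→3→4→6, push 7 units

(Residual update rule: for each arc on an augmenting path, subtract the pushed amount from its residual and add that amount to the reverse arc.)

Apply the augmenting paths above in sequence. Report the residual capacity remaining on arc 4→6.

after path 1 (8→4→0→1→5→6, push 2): res(4,6)=21
after path 2 (8→4→6, push 6): res(4,6)=15
after path 3 (8→5→6, push 4): res(4,6)=15
after path 4 (8→0→3→6, push 5): res(4,6)=15
after path 5 (8→0→4→6, push 2): res(4,6)=13
after path 6 (8→0→3→4→6, push 7): res(4,6)=6

Residual capacity of (4,6): 6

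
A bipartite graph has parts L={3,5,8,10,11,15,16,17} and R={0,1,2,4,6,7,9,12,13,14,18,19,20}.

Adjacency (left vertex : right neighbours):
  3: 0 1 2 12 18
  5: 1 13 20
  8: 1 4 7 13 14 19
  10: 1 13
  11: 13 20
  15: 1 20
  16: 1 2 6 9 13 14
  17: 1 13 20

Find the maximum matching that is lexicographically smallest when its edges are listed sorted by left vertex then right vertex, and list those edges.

|M| = 6 (so the lex-smallest maximum matching has 6 edges)
process left vertices in ascending order; for each, take the smallest-labelled available neighbour that still permits 6 edges overall, or leave it unmatched if none does
lex-smallest matching: {3-0, 5-1, 8-4, 10-13, 11-20, 16-2}

Lex-smallest maximum matching: {(3,0), (5,1), (8,4), (10,13), (11,20), (16,2)}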